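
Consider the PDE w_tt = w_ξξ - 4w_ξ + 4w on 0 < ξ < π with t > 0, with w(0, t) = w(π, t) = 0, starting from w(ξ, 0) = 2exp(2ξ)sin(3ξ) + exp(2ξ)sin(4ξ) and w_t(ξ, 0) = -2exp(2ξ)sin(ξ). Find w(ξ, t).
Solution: Substitute w = exp(2ξ)u.
Then w_ξ = exp(2ξ)(u_ξ + 2u), w_ξξ = exp(2ξ)(u_ξξ + 4u_ξ + 4u), w_tt = exp(2ξ)u_tt; substituting and dividing by exp(2ξ), the lower-order terms cancel: u_tt = u_ξξ (standard wave equation).
Data for u: u(ξ,0) = exp(-2ξ)w(ξ,0) = 2sin(3ξ) + sin(4ξ); u_t(ξ,0) = exp(-2ξ)w_t(ξ,0) = -2sin(ξ). The boundary conditions carry over: u(0,t) = u(π,t) = 0.
Separating variables: u = Σ [A_n cos(ω_n t) + B_n sin(ω_n t)] sin(nξ), ω_n = n. From ICs (B_n = velocity coefficient / ω_n): A_3=2, A_4=1, B_1=-2.
So u(ξ,t) = -2sin(t)sin(ξ) + 2sin(3ξ)cos(3t) + sin(4ξ)cos(4t), and w(ξ,t) = exp(2ξ)u(ξ,t).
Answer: w(ξ, t) = -2exp(2ξ)sin(t)sin(ξ) + 2exp(2ξ)sin(3ξ)cos(3t) + exp(2ξ)sin(4ξ)cos(4t)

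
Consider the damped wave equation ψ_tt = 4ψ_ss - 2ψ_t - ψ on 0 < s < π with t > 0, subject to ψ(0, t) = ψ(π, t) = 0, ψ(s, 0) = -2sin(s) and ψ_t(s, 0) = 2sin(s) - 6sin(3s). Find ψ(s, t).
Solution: Substitute ψ = exp(-t)u, i.e. u = exp(t)ψ.
By the product rule, ψ_t = exp(-t)(u_t - u), ψ_tt = exp(-t)(u_tt - 2u_t + u), ψ_ss = exp(-t)u_ss.
Substituting into the PDE and dividing by exp(-t): u_tt - 2u_t + u = 4u_ss - 2(u_t - u) - u.
The lower-order terms cancel, leaving the standard wave equation u_tt = 4u_ss.
Initial data for u: u(s,0) = ψ(s,0) = -2sin(s); u_t(s,0) = ψ_t(s,0) + ψ(s,0) = -6sin(3s). The boundary conditions carry over: u(0,t) = u(π,t) = 0.
Solve for u:
  Using separation of variables u = X(s)T(t):
  Eigenfunctions: sin(ns), n = 1, 2, 3, ...
  General solution: u(s, t) = Σ [A_n cos(2n t) + B_n sin(2n t)] sin(ns)
  From u(s,0) = -2sin(s): A_1=-2. From u_t(s,0) = -6sin(3s), using u_t(s,0) = Σ ω_n B_n sin(ns) with ω_n = 2n: B_3 = (-6)/6 = -1.
Hence u(s,t) = -2sin(s)cos(2t) - sin(3s)sin(6t).
Transform back: ψ(s,t) = exp(-t)u(s,t).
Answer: ψ(s, t) = -2exp(-t)sin(s)cos(2t) - exp(-t)sin(3s)sin(6t)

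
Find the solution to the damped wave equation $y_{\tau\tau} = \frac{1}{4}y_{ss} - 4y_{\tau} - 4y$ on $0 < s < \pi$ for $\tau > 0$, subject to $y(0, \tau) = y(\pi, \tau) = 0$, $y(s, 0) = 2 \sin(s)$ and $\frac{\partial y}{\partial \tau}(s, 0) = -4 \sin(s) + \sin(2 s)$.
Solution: Substitute $y = e^{-2\tau}u$, i.e. $u = e^{2\tau}y$.
By the product rule, $y_{\tau} = e^{-2\tau}(u_{\tau} - 2u)$, $y_{\tau\tau} = e^{-2\tau}(u_{\tau\tau} - 4u_{\tau} + 4u)$, $y_{ss} = e^{-2\tau}u_{ss}$.
Substituting into the PDE and dividing by $e^{-2\tau}$: $u_{\tau\tau} - 4u_{\tau} + 4u = \frac{1}{4}u_{ss} - 4(u_{\tau} - 2u) - 4u$.
The lower-order terms cancel, leaving the standard wave equation $u_{\tau\tau} = \frac{1}{4}u_{ss}$.
Initial data for $u$: $u(s,0) = y(s,0) = 2 \sin(s)$; $u_{\tau}(s,0) = y_{\tau}(s,0) + 2y(s,0) = \sin(2 s)$. The boundary conditions carry over: $u(0,\tau) = u(\pi,\tau) = 0$.
Solve for $u$:
  Using separation of variables $u = X(s)T(\tau)$:
  Eigenfunctions: $\sin(ns)$, $n = 1, 2, 3, \ldots$
  General solution: $u(s, \tau) = \sum [A_n \cos(n \tau/2) + B_n \sin(n \tau/2)] \sin(ns)$
  From $u(s,0) = 2 \sin(s)$: $A_1=2$. From $u_{\tau}(s,0) = \sin(2 s)$, using $u_{\tau}(s,0) = \sum \omega_n B_n \sin(ns)$ with $\omega_n = n/2$: $B_2 = 1/1 = 1$.
Hence $u(s,\tau) = 2 \sin(s) \cos(\tau/2) + \sin(2 s) \sin(\tau)$.
Transform back: $y(s,\tau) = e^{-2\tau}u(s,\tau)$.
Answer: $y(s, \tau) = e^{-2 \tau} \sin(\tau) \sin(2 s) + 2 e^{-2 \tau} \sin(s) \cos(\tau/2)$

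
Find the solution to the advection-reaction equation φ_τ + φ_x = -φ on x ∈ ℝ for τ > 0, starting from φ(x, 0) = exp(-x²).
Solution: Substitute φ = exp(-τ)u.
Then φ_τ = exp(-τ)(u_τ - u), φ_x = exp(-τ)u_x; substituting and dividing by exp(-τ), the lower-order terms cancel: u_τ + u_x = 0 (standard advection equation).
Data for u: u(x,0) = φ(x,0) = exp(-x²).
By characteristics (dx/dτ = 1), u(x,τ) = f(x - τ) with f = u(·, 0).
So u(x,τ) = exp(-(x - τ)²), and φ(x,τ) = exp(-τ)u(x,τ).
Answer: φ(x, τ) = exp(-τ)exp(-(x - τ)²)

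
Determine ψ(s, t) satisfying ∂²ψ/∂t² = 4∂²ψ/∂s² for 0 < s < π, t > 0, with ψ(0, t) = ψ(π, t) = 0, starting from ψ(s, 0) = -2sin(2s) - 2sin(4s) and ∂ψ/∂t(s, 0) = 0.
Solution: Separating variables: ψ = Σ [A_n cos(ω_n t) + B_n sin(ω_n t)] sin(ns), ω_n = 2n. From ICs: A_2=-2, A_4=-2.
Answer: ψ(s, t) = -2sin(2s)cos(4t) - 2sin(4s)cos(8t)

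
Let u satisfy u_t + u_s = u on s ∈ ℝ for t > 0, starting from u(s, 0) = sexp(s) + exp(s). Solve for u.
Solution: Substitute u = exp(s)w, i.e. w = exp(-s)u.
By the product rule, u_s = exp(s)(w_s + w), u_t = exp(s)w_t.
Substituting into the PDE and dividing by exp(s): w_t + (w_s + w) = w.
The lower-order terms cancel, leaving the standard advection equation w_t + w_s = 0.
Initial data for w: w(s,0) = exp(-s)u(s,0) = s + 1.
Solve for w:
  By method of characteristics (waves move right with speed 1):
  Along characteristics s - t = const, w is constant, so w(s,t) = f(s - t) with f = w(·, 0).
Hence w(s,t) = s - t + 1.
Transform back: u(s,t) = exp(s)w(s,t).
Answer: u(s, t) = sexp(s) - texp(s) + exp(s)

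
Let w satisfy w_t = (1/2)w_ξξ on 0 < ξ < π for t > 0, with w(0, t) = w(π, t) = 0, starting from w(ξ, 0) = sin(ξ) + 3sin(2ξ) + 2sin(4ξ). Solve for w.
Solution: Separating variables: w = Σ c_n exp(-n²t/2) sin(nξ). From w(ξ,0) = sin(ξ) + 3sin(2ξ) + 2sin(4ξ): c_1=1, c_2=3, c_4=2.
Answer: w(ξ, t) = 3exp(-2t)sin(2ξ) + 2exp(-8t)sin(4ξ) + exp(-t/2)sin(ξ)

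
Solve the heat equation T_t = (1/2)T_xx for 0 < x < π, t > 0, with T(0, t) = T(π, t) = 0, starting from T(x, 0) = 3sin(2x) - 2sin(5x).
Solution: Separating variables: T = Σ c_n exp(-n²t/2) sin(nx). From T(x,0) = 3sin(2x) - 2sin(5x): c_2=3, c_5=-2.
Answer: T(x, t) = 3exp(-2t)sin(2x) - 2exp(-25t/2)sin(5x)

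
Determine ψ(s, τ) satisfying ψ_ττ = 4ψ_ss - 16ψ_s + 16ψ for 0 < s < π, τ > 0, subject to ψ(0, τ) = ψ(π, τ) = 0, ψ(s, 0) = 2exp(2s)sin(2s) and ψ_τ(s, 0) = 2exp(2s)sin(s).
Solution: Substitute ψ = exp(2s)u.
Then ψ_s = exp(2s)(u_s + 2u), ψ_ss = exp(2s)(u_ss + 4u_s + 4u), ψ_ττ = exp(2s)u_ττ; substituting and dividing by exp(2s), the lower-order terms cancel: u_ττ = 4u_ss (standard wave equation).
Data for u: u(s,0) = exp(-2s)ψ(s,0) = 2sin(2s); u_τ(s,0) = exp(-2s)ψ_τ(s,0) = 2sin(s). The boundary conditions carry over: u(0,τ) = u(π,τ) = 0.
Separating variables: u = Σ [A_n cos(ω_n τ) + B_n sin(ω_n τ)] sin(ns), ω_n = 2n. From ICs (B_n = velocity coefficient / ω_n): A_2=2, B_1=1.
So u(s,τ) = sin(s)sin(2τ) + 2sin(2s)cos(4τ), and ψ(s,τ) = exp(2s)u(s,τ).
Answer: ψ(s, τ) = exp(2s)sin(s)sin(2τ) + 2exp(2s)sin(2s)cos(4τ)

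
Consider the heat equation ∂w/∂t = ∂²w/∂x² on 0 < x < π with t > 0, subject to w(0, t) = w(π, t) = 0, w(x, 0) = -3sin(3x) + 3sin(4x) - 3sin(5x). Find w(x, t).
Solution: Separating variables: w = Σ c_n exp(-n²t) sin(nx). From w(x,0) = -3sin(3x) + 3sin(4x) - 3sin(5x): c_3=-3, c_4=3, c_5=-3.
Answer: w(x, t) = -3exp(-9t)sin(3x) + 3exp(-16t)sin(4x) - 3exp(-25t)sin(5x)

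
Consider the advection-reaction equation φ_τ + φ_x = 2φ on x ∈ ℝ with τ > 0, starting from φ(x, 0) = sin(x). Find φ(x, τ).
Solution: Substitute φ = exp(2τ)u, i.e. u = exp(-2τ)φ.
By the product rule, φ_τ = exp(2τ)(u_τ + 2u), φ_x = exp(2τ)u_x.
Substituting into the PDE and dividing by exp(2τ): u_τ + 2u + u_x = 2u.
The lower-order terms cancel, leaving the standard advection equation u_τ + u_x = 0.
Initial data for u: u(x,0) = φ(x,0) = sin(x).
Solve for u:
  By method of characteristics (waves move right with speed 1):
  Along characteristics x - τ = const, u is constant, so u(x,τ) = f(x - τ) with f = u(·, 0).
Hence u(x,τ) = sin(x - τ).
Transform back: φ(x,τ) = exp(2τ)u(x,τ).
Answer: φ(x, τ) = exp(2τ)sin(x - τ)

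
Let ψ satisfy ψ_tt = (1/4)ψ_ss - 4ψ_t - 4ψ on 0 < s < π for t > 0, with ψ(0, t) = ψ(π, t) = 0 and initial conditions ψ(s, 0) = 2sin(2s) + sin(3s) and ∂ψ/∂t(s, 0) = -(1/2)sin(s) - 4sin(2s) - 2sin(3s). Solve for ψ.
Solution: Substitute ψ = exp(-2t)u, i.e. u = exp(2t)ψ.
By the product rule, ψ_t = exp(-2t)(u_t - 2u), ψ_tt = exp(-2t)(u_tt - 4u_t + 4u), ψ_ss = exp(-2t)u_ss.
Substituting into the PDE and dividing by exp(-2t): u_tt - 4u_t + 4u = (1/4)u_ss - 4(u_t - 2u) - 4u.
The lower-order terms cancel, leaving the standard wave equation u_tt = (1/4)u_ss.
Initial data for u: u(s,0) = ψ(s,0) = 2sin(2s) + sin(3s); u_t(s,0) = ψ_t(s,0) + 2ψ(s,0) = -(1/2)sin(s). The boundary conditions carry over: u(0,t) = u(π,t) = 0.
Solve for u:
  Using separation of variables u = X(s)T(t):
  Eigenfunctions: sin(ns), n = 1, 2, 3, ...
  General solution: u(s, t) = Σ [A_n cos(n t/2) + B_n sin(n t/2)] sin(ns)
  From u(s,0) = 2sin(2s) + sin(3s): A_2=2, A_3=1. From u_t(s,0) = -(1/2)sin(s), using u_t(s,0) = Σ ω_n B_n sin(ns) with ω_n = n/2: B_1 = (-1/2)/(1/2) = -1.
Hence u(s,t) = -sin(s)sin(t/2) + 2sin(2s)cos(t) + sin(3s)cos(3t/2).
Transform back: ψ(s,t) = exp(-2t)u(s,t).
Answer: ψ(s, t) = -exp(-2t)sin(s)sin(t/2) + 2exp(-2t)sin(2s)cos(t) + exp(-2t)sin(3s)cos(3t/2)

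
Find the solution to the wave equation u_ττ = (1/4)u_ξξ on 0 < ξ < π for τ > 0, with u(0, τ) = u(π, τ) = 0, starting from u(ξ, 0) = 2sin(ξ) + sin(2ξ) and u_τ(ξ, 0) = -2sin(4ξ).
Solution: Using separation of variables u = X(ξ)T(τ):
Eigenfunctions: sin(nξ), n = 1, 2, 3, ...
General solution: u(ξ, τ) = Σ [A_n cos(n τ/2) + B_n sin(n τ/2)] sin(nξ)
From u(ξ,0) = 2sin(ξ) + sin(2ξ): A_1=2, A_2=1. From u_τ(ξ,0) = -2sin(4ξ), using u_τ(ξ,0) = Σ ω_n B_n sin(nξ) with ω_n = n/2: B_4 = (-2)/2 = -1.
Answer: u(ξ, τ) = 2sin(ξ)cos(τ/2) + sin(2ξ)cos(τ) - sin(4ξ)sin(2τ)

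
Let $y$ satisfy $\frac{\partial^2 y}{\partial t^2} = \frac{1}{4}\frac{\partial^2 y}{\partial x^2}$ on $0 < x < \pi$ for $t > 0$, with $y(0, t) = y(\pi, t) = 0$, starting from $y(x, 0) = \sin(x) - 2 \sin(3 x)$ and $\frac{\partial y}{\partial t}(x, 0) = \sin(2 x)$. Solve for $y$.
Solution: Using separation of variables $y = X(x)T(t)$:
Eigenfunctions: $\sin(nx)$, $n = 1, 2, 3, \ldots$
General solution: $y(x, t) = \sum [A_n \cos(n t/2) + B_n \sin(n t/2)] \sin(nx)$
From $y(x,0) = \sin(x) - 2 \sin(3 x)$: $A_1=1, A_3=-2$. From $y_t(x,0) = \sin(2 x)$, using $y_t(x,0) = \sum \omega_n B_n \sin(nx)$ with $\omega_n = n/2$: $B_2 = 1/1 = 1$.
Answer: $y(x, t) = \sin(t) \sin(2 x) + \sin(x) \cos(t/2) - 2 \sin(3 x) \cos(3 t/2)$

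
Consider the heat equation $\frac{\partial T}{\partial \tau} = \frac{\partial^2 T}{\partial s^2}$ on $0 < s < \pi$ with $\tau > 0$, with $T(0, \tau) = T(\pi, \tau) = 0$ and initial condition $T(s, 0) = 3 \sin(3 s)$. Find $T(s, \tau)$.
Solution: Using separation of variables $T = X(s)G(\tau)$:
Eigenfunctions: $\sin(ns)$, $n = 1, 2, 3, \ldots$
General solution: $T(s, \tau) = \sum c_n \sin(ns) e^{-n^2 \tau}$
Matching $T(s,0) = 3 \sin(3 s)$ term by term: $c_3=3$.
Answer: $T(s, \tau) = 3 e^{-9 \tau} \sin(3 s)$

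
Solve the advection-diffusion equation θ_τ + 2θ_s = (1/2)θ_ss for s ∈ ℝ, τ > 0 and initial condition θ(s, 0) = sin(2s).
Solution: Change to a moving frame: let η = s - 2τ, σ = τ and write θ(s,τ) = u(η,σ).
By the chain rule θ_τ = u_σ - 2u_η, θ_s = u_η, θ_ss = u_ηη.
Then θ_τ + 2θ_s = u_σ: the advection term cancels and the PDE becomes the heat equation u_σ = (1/2)u_ηη on η ∈ ℝ.
Initial data: u(η,0) = θ(η,0) = sin(2η).
On η ∈ ℝ each mode satisfies (sin(nη))″ = -n² sin(nη), so exp(-n²σ/2) sin(nη) solves the heat equation; by superposition u(η,σ) = Σ c_n exp(-n²σ/2) sin(nη).
Reading off the coefficients: c_2=1, so u(η,σ) = exp(-2σ)sin(2η).
Substituting back η = s - 2τ, σ = τ: θ(s,τ) = u(s - 2τ, τ).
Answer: θ(s, τ) = exp(-2τ)sin(2s - 4τ)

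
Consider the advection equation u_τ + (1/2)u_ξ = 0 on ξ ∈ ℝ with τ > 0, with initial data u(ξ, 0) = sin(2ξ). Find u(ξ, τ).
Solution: By characteristics (dξ/dτ = 1/2), u(ξ,τ) = f(ξ - (1/2)τ) with f = u(·, 0).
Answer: u(ξ, τ) = sin(2ξ - τ)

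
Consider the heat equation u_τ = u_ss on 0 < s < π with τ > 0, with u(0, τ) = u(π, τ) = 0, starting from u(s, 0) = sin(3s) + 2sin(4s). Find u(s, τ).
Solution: Separating variables: u = Σ c_n exp(-n²τ) sin(ns). From u(s,0) = sin(3s) + 2sin(4s): c_3=1, c_4=2.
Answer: u(s, τ) = exp(-9τ)sin(3s) + 2exp(-16τ)sin(4s)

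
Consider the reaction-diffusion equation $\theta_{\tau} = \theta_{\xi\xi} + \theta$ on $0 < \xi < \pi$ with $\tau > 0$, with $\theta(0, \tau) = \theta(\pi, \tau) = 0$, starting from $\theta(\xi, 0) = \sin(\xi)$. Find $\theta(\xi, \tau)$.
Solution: Substitute $\theta = e^{\tau}u$, i.e. $u = e^{-\tau}\theta$.
By the product rule, $\theta_{\tau} = e^{\tau}(u_{\tau} + u)$, $\theta_{\xi\xi} = e^{\tau}u_{\xi\xi}$.
Substituting into the PDE and dividing by $e^{\tau}$: $u_{\tau} + u = u_{\xi\xi} + u$.
The lower-order terms cancel, leaving the standard heat equation $u_{\tau} = u_{\xi\xi}$.
Initial data for $u$: $u(\xi,0) = \theta(\xi,0) = \sin(\xi)$. The boundary conditions carry over: $u(0,\tau) = u(\pi,\tau) = 0$.
Solve for $u$:
  Using separation of variables $u = X(\xi)G(\tau)$:
  Eigenfunctions: $\sin(n\xi)$, $n = 1, 2, 3, \ldots$
  General solution: $u(\xi, \tau) = \sum c_n \sin(n\xi) e^{-n^2 \tau}$
  Matching $u(\xi,0) = \sin(\xi)$ term by term: $c_1=1$.
Hence $u(\xi,\tau) = e^{-\tau} \sin(\xi)$.
Transform back: $\theta(\xi,\tau) = e^{\tau}u(\xi,\tau)$.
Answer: $\theta(\xi, \tau) = \sin(\xi)$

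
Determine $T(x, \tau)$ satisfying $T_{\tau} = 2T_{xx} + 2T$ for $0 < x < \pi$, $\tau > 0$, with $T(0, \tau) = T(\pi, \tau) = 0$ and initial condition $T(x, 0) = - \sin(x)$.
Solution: Substitute $T = e^{2\tau}u$, i.e. $u = e^{-2\tau}T$.
By the product rule, $T_{\tau} = e^{2\tau}(u_{\tau} + 2u)$, $T_{xx} = e^{2\tau}u_{xx}$.
Substituting into the PDE and dividing by $e^{2\tau}$: $u_{\tau} + 2u = 2u_{xx} + 2u$.
The lower-order terms cancel, leaving the standard heat equation $u_{\tau} = 2u_{xx}$.
Initial data for $u$: $u(x,0) = T(x,0) = - \sin(x)$. The boundary conditions carry over: $u(0,\tau) = u(\pi,\tau) = 0$.
Solve for $u$:
  Using separation of variables $u = X(x)G(\tau)$:
  Eigenfunctions: $\sin(nx)$, $n = 1, 2, 3, \ldots$
  General solution: $u(x, \tau) = \sum c_n \sin(nx) e^{-2n^2 \tau}$
  Matching $u(x,0) = - \sin(x)$ term by term: $c_1=-1$.
Hence $u(x,\tau) = - e^{-2 \tau} \sin(x)$.
Transform back: $T(x,\tau) = e^{2\tau}u(x,\tau)$.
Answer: $T(x, \tau) = - \sin(x)$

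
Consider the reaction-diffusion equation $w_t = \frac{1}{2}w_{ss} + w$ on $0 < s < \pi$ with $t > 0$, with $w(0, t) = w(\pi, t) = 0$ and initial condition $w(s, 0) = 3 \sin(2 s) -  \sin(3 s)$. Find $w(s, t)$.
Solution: Substitute $w = e^{t}u$.
Then $w_t = e^{t}(u_t + u)$, $w_{ss} = e^{t}u_{ss}$; substituting and dividing by $e^{t}$, the lower-order terms cancel: $u_t = \frac{1}{2}u_{ss}$ (standard heat equation).
Data for $u$: $u(s,0) = w(s,0) = 3 \sin(2 s) - \sin(3 s)$. The boundary conditions carry over: $u(0,t) = u(\pi,t) = 0$.
Separating variables: $u = \sum c_n e^{-n^2t/2} \sin(ns)$. From $u(s,0) = 3 \sin(2 s) - \sin(3 s)$: $c_2=3, c_3=-1$.
So $u(s,t) = 3 e^{-2 t} \sin(2 s) - e^{-9 t/2} \sin(3 s)$, and $w(s,t) = e^{t}u(s,t)$.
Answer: $w(s, t) = 3 e^{-t} \sin(2 s) -  e^{-7 t/2} \sin(3 s)$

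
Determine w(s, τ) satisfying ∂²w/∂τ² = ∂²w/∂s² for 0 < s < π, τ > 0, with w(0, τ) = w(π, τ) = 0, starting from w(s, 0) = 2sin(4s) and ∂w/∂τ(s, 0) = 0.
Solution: Using separation of variables w = X(s)T(τ):
Eigenfunctions: sin(ns), n = 1, 2, 3, ...
General solution: w(s, τ) = Σ [A_n cos(n τ) + B_n sin(n τ)] sin(ns)
From w(s,0) = 2sin(4s): A_4=2. From w_τ(s,0) = 0: all B_n = 0.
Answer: w(s, τ) = 2sin(4s)cos(4τ)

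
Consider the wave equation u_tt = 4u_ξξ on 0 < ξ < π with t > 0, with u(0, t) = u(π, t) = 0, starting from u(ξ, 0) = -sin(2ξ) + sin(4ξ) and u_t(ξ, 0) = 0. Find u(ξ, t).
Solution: Separating variables: u = Σ [A_n cos(ω_n t) + B_n sin(ω_n t)] sin(nξ), ω_n = 2n. From ICs: A_2=-1, A_4=1.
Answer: u(ξ, t) = -sin(2ξ)cos(4t) + sin(4ξ)cos(8t)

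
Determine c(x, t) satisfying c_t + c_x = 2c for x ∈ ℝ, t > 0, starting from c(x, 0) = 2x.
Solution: Substitute c = exp(2t)u, i.e. u = exp(-2t)c.
By the product rule, c_t = exp(2t)(u_t + 2u), c_x = exp(2t)u_x.
Substituting into the PDE and dividing by exp(2t): u_t + 2u + u_x = 2u.
The lower-order terms cancel, leaving the standard advection equation u_t + u_x = 0.
Initial data for u: u(x,0) = c(x,0) = 2x.
Solve for u:
  By method of characteristics (waves move right with speed 1):
  Along characteristics x - t = const, u is constant, so u(x,t) = f(x - t) with f = u(·, 0).
Hence u(x,t) = -2t + 2x.
Transform back: c(x,t) = exp(2t)u(x,t).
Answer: c(x, t) = -2texp(2t) + 2xexp(2t)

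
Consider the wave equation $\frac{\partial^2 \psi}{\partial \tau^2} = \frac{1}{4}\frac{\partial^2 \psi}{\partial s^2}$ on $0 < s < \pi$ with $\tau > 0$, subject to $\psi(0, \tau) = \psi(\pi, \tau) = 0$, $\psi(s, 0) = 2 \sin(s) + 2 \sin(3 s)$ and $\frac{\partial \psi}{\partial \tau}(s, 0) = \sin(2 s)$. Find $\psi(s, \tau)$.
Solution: Using separation of variables $\psi = X(s)T(\tau)$:
Eigenfunctions: $\sin(ns)$, $n = 1, 2, 3, \ldots$
General solution: $\psi(s, \tau) = \sum [A_n \cos(n \tau/2) + B_n \sin(n \tau/2)] \sin(ns)$
From $\psi(s,0) = 2 \sin(s) + 2 \sin(3 s)$: $A_1=2, A_3=2$. From $\psi_{\tau}(s,0) = \sin(2 s)$, using $\psi_{\tau}(s,0) = \sum \omega_n B_n \sin(ns)$ with $\omega_n = n/2$: $B_2 = 1/1 = 1$.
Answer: $\psi(s, \tau) = \sin(\tau) \sin(2 s) + 2 \sin(s) \cos(\tau/2) + 2 \sin(3 s) \cos(3 \tau/2)$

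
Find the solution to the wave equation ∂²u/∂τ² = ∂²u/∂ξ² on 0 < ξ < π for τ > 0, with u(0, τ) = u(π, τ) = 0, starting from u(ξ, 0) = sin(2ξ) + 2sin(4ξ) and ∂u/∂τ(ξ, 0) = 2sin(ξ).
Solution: Using separation of variables u = X(ξ)T(τ):
Eigenfunctions: sin(nξ), n = 1, 2, 3, ...
General solution: u(ξ, τ) = Σ [A_n cos(n τ) + B_n sin(n τ)] sin(nξ)
From u(ξ,0) = sin(2ξ) + 2sin(4ξ): A_2=1, A_4=2. From u_τ(ξ,0) = 2sin(ξ), using u_τ(ξ,0) = Σ ω_n B_n sin(nξ) with ω_n = n: B_1 = 2/1 = 2.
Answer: u(ξ, τ) = 2sin(ξ)sin(τ) + sin(2ξ)cos(2τ) + 2sin(4ξ)cos(4τ)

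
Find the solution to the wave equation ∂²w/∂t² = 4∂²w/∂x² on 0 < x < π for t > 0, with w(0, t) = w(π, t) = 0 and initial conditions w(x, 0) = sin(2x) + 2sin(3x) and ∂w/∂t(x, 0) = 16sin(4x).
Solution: Using separation of variables w = X(x)T(t):
Eigenfunctions: sin(nx), n = 1, 2, 3, ...
General solution: w(x, t) = Σ [A_n cos(2n t) + B_n sin(2n t)] sin(nx)
From w(x,0) = sin(2x) + 2sin(3x): A_2=1, A_3=2. From w_t(x,0) = 16sin(4x), using w_t(x,0) = Σ ω_n B_n sin(nx) with ω_n = 2n: B_4 = 16/8 = 2.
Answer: w(x, t) = 2sin(8t)sin(4x) + sin(2x)cos(4t) + 2sin(3x)cos(6t)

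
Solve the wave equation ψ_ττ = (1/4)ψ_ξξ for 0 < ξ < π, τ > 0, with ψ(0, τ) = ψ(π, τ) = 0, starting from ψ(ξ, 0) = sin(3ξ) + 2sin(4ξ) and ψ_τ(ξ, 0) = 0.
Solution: Separating variables: ψ = Σ [A_n cos(ω_n τ) + B_n sin(ω_n τ)] sin(nξ), ω_n = n/2. From ICs: A_3=1, A_4=2.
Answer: ψ(ξ, τ) = sin(3ξ)cos(3τ/2) + 2sin(4ξ)cos(2τ)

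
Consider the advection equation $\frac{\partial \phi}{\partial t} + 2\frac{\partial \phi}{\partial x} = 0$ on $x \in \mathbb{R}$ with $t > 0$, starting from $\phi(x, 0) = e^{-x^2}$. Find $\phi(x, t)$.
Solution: By method of characteristics (waves move right with speed 2):
Along characteristics $x - 2t =$ const, $\phi$ is constant, so $\phi(x,t) = f(x - 2t)$ with $f = \phi( \cdot , 0)$.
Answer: $\phi(x, t) = e^{-(-2 t + x)^2}$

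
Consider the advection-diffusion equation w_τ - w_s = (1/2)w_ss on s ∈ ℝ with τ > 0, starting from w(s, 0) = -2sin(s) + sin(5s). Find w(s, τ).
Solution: Change to a moving frame: let η = s + τ, σ = τ and write w(s,τ) = u(η,σ).
By the chain rule w_τ = u_σ + u_η, w_s = u_η, w_ss = u_ηη.
Then w_τ - w_s = u_σ: the advection term cancels and the PDE becomes the heat equation u_σ = (1/2)u_ηη on η ∈ ℝ.
Initial data: u(η,0) = w(η,0) = -2sin(η) + sin(5η).
On η ∈ ℝ each mode satisfies (sin(nη))″ = -n² sin(nη), so exp(-n²σ/2) sin(nη) solves the heat equation; by superposition u(η,σ) = Σ c_n exp(-n²σ/2) sin(nη).
Reading off the coefficients: c_1=-2, c_5=1, so u(η,σ) = -2exp(-σ/2)sin(η) + exp(-25σ/2)sin(5η).
Substituting back η = s + τ, σ = τ: w(s,τ) = u(s + τ, τ).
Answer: w(s, τ) = -2exp(-τ/2)sin(s + τ) + exp(-25τ/2)sin(5s + 5τ)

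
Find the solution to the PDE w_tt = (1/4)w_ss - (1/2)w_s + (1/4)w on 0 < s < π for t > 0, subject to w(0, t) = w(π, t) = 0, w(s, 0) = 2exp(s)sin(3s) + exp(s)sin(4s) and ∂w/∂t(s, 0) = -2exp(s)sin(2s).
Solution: Substitute w = exp(s)u, i.e. u = exp(-s)w.
By the product rule, w_s = exp(s)(u_s + u), w_ss = exp(s)(u_ss + 2u_s + u), w_tt = exp(s)u_tt.
Substituting into the PDE and dividing by exp(s): u_tt = (1/4)(u_ss + 2u_s + u) - (1/2)(u_s + u) + (1/4)u.
The lower-order terms cancel, leaving the standard wave equation u_tt = (1/4)u_ss.
Initial data for u: u(s,0) = exp(-s)w(s,0) = 2sin(3s) + sin(4s); u_t(s,0) = exp(-s)w_t(s,0) = -2sin(2s). The boundary conditions carry over: u(0,t) = u(π,t) = 0.
Solve for u:
  Using separation of variables u = X(s)T(t):
  Eigenfunctions: sin(ns), n = 1, 2, 3, ...
  General solution: u(s, t) = Σ [A_n cos(n t/2) + B_n sin(n t/2)] sin(ns)
  From u(s,0) = 2sin(3s) + sin(4s): A_3=2, A_4=1. From u_t(s,0) = -2sin(2s), using u_t(s,0) = Σ ω_n B_n sin(ns) with ω_n = n/2: B_2 = (-2)/1 = -2.
Hence u(s,t) = -2sin(2s)sin(t) + 2sin(3s)cos(3t/2) + sin(4s)cos(2t).
Transform back: w(s,t) = exp(s)u(s,t).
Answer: w(s, t) = -2exp(s)sin(2s)sin(t) + 2exp(s)sin(3s)cos(3t/2) + exp(s)sin(4s)cos(2t)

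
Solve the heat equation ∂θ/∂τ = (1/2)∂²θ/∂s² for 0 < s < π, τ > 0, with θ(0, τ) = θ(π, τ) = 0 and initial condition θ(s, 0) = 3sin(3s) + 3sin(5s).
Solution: Using separation of variables θ = X(s)G(τ):
Eigenfunctions: sin(ns), n = 1, 2, 3, ...
General solution: θ(s, τ) = Σ c_n sin(ns) exp(-n² τ/2)
Matching θ(s,0) = 3sin(3s) + 3sin(5s) term by term: c_3=3, c_5=3.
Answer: θ(s, τ) = 3exp(-9τ/2)sin(3s) + 3exp(-25τ/2)sin(5s)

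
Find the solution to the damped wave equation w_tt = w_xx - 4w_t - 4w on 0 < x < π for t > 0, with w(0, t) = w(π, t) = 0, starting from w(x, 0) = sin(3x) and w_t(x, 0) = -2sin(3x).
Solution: Substitute w = exp(-2t)u, i.e. u = exp(2t)w.
By the product rule, w_t = exp(-2t)(u_t - 2u), w_tt = exp(-2t)(u_tt - 4u_t + 4u), w_xx = exp(-2t)u_xx.
Substituting into the PDE and dividing by exp(-2t): u_tt - 4u_t + 4u = u_xx - 4(u_t - 2u) - 4u.
The lower-order terms cancel, leaving the standard wave equation u_tt = u_xx.
Initial data for u: u(x,0) = w(x,0) = sin(3x); u_t(x,0) = w_t(x,0) + 2w(x,0) = 0. The boundary conditions carry over: u(0,t) = u(π,t) = 0.
Solve for u:
  Using separation of variables u = X(x)T(t):
  Eigenfunctions: sin(nx), n = 1, 2, 3, ...
  General solution: u(x, t) = Σ [A_n cos(n t) + B_n sin(n t)] sin(nx)
  From u(x,0) = sin(3x): A_3=1. From u_t(x,0) = 0: all B_n = 0.
Hence u(x,t) = sin(3x)cos(3t).
Transform back: w(x,t) = exp(-2t)u(x,t).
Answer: w(x, t) = exp(-2t)sin(3x)cos(3t)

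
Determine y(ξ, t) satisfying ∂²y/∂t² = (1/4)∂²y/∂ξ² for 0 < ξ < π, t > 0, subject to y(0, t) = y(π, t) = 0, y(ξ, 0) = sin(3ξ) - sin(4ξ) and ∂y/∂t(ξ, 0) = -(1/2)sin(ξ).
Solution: Using separation of variables y = X(ξ)T(t):
Eigenfunctions: sin(nξ), n = 1, 2, 3, ...
General solution: y(ξ, t) = Σ [A_n cos(n t/2) + B_n sin(n t/2)] sin(nξ)
From y(ξ,0) = sin(3ξ) - sin(4ξ): A_3=1, A_4=-1. From y_t(ξ,0) = -(1/2)sin(ξ), using y_t(ξ,0) = Σ ω_n B_n sin(nξ) with ω_n = n/2: B_1 = (-1/2)/(1/2) = -1.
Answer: y(ξ, t) = -sin(t/2)sin(ξ) + sin(3ξ)cos(3t/2) - sin(4ξ)cos(2t)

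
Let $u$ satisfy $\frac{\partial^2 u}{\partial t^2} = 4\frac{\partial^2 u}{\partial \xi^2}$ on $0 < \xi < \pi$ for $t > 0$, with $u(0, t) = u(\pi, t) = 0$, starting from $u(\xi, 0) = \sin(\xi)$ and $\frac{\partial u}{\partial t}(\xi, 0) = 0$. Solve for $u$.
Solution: Using separation of variables $u = X(\xi)T(t)$:
Eigenfunctions: $\sin(n\xi)$, $n = 1, 2, 3, \ldots$
General solution: $u(\xi, t) = \sum [A_n \cos(2n t) + B_n \sin(2n t)] \sin(n\xi)$
From $u(\xi,0) = \sin(\xi)$: $A_1=1$. From $u_t(\xi,0) = 0$: all $B_n = 0$.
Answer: $u(\xi, t) = \sin(\xi) \cos(2 t)$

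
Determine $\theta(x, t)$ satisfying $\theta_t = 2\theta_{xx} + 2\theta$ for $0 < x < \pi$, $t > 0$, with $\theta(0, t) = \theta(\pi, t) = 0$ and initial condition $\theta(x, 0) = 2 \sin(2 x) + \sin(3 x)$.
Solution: Substitute $\theta = e^{2t}u$, i.e. $u = e^{-2t}\theta$.
By the product rule, $\theta_t = e^{2t}(u_t + 2u)$, $\theta_{xx} = e^{2t}u_{xx}$.
Substituting into the PDE and dividing by $e^{2t}$: $u_t + 2u = 2u_{xx} + 2u$.
The lower-order terms cancel, leaving the standard heat equation $u_t = 2u_{xx}$.
Initial data for $u$: $u(x,0) = \theta(x,0) = 2 \sin(2 x) + \sin(3 x)$. The boundary conditions carry over: $u(0,t) = u(\pi,t) = 0$.
Solve for $u$:
  Using separation of variables $u = X(x)G(t)$:
  Eigenfunctions: $\sin(nx)$, $n = 1, 2, 3, \ldots$
  General solution: $u(x, t) = \sum c_n \sin(nx) e^{-2n^2 t}$
  Matching $u(x,0) = 2 \sin(2 x) + \sin(3 x)$ term by term: $c_2=2, c_3=1$.
Hence $u(x,t) = 2 e^{-8 t} \sin(2 x) + e^{-18 t} \sin(3 x)$.
Transform back: $\theta(x,t) = e^{2t}u(x,t)$.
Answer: $\theta(x, t) = 2 e^{-6 t} \sin(2 x) + e^{-16 t} \sin(3 x)$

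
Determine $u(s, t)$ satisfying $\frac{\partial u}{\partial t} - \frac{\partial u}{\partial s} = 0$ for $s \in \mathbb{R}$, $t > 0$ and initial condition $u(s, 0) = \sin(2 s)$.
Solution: By method of characteristics (waves move left with speed 1):
Along characteristics $s + t =$ const, $u$ is constant, so $u(s,t) = f(s + t)$ with $f = u( \cdot , 0)$.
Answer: $u(s, t) = \sin(2 s + 2 t)$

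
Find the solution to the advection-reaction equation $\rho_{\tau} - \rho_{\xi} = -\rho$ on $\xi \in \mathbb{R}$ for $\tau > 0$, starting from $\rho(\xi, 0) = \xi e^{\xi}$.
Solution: Substitute $\rho = e^{\xi}u$, i.e. $u = e^{-\xi}\rho$.
By the product rule, $\rho_{\xi} = e^{\xi}(u_{\xi} + u)$, $\rho_{\tau} = e^{\xi}u_{\tau}$.
Substituting into the PDE and dividing by $e^{\xi}$: $u_{\tau} - (u_{\xi} + u) = -u$.
The lower-order terms cancel, leaving the standard advection equation $u_{\tau} - u_{\xi} = 0$.
Initial data for $u$: $u(\xi,0) = e^{-\xi}\rho(\xi,0) = \xi$.
Solve for $u$:
  By method of characteristics (waves move left with speed 1):
  Along characteristics $\xi + \tau =$ const, $u$ is constant, so $u(\xi,\tau) = f(\xi + \tau)$ with $f = u( \cdot , 0)$.
Hence $u(\xi,\tau) = \xi + \tau$.
Transform back: $\rho(\xi,\tau) = e^{\xi}u(\xi,\tau)$.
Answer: $\rho(\xi, \tau) = \tau e^{\xi} + \xi e^{\xi}$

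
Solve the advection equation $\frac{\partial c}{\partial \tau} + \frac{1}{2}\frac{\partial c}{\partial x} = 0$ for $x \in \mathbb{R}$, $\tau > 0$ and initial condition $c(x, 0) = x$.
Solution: By method of characteristics (waves move right with speed 1/2):
Along characteristics $x - \frac{1}{2}\tau =$ const, $c$ is constant, so $c(x,\tau) = f(x - \frac{1}{2}\tau)$ with $f = c( \cdot , 0)$.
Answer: $c(x, \tau) = -\frac{1}{2} \tau + x$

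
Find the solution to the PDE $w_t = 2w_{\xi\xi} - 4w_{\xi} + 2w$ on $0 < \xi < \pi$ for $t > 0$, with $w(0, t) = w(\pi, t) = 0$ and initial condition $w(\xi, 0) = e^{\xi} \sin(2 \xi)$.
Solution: Substitute $w = e^{\xi}u$, i.e. $u = e^{-\xi}w$.
By the product rule, $w_{\xi} = e^{\xi}(u_{\xi} + u)$, $w_{\xi\xi} = e^{\xi}(u_{\xi\xi} + 2u_{\xi} + u)$, $w_t = e^{\xi}u_t$.
Substituting into the PDE and dividing by $e^{\xi}$: $u_t = 2(u_{\xi\xi} + 2u_{\xi} + u) - 4(u_{\xi} + u) + 2u$.
The lower-order terms cancel, leaving the standard heat equation $u_t = 2u_{\xi\xi}$.
Initial data for $u$: $u(\xi,0) = e^{-\xi}w(\xi,0) = \sin(2 \xi)$. The boundary conditions carry over: $u(0,t) = u(\pi,t) = 0$.
Solve for $u$:
  Using separation of variables $u = X(\xi)T(t)$:
  Eigenfunctions: $\sin(n\xi)$, $n = 1, 2, 3, \ldots$
  General solution: $u(\xi, t) = \sum c_n \sin(n\xi) e^{-2n^2 t}$
  Matching $u(\xi,0) = \sin(2 \xi)$ term by term: $c_2=1$.
Hence $u(\xi,t) = e^{-8 t} \sin(2 \xi)$.
Transform back: $w(\xi,t) = e^{\xi}u(\xi,t)$.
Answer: $w(\xi, t) = e^{\xi} e^{-8 t} \sin(2 \xi)$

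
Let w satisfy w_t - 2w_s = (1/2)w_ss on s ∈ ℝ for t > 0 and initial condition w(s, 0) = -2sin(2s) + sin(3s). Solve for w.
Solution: Change to a moving frame: let η = s + 2t, σ = t and write w(s,t) = u(η,σ).
By the chain rule w_t = u_σ + 2u_η, w_s = u_η, w_ss = u_ηη.
Then w_t - 2w_s = u_σ: the advection term cancels and the PDE becomes the heat equation u_σ = (1/2)u_ηη on η ∈ ℝ.
Initial data: u(η,0) = w(η,0) = -2sin(2η) + sin(3η).
On η ∈ ℝ each mode satisfies (sin(nη))″ = -n² sin(nη), so exp(-n²σ/2) sin(nη) solves the heat equation; by superposition u(η,σ) = Σ c_n exp(-n²σ/2) sin(nη).
Reading off the coefficients: c_2=-2, c_3=1, so u(η,σ) = -2exp(-2σ)sin(2η) + exp(-9σ/2)sin(3η).
Substituting back η = s + 2t, σ = t: w(s,t) = u(s + 2t, t).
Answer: w(s, t) = -2exp(-2t)sin(2s + 4t) + exp(-9t/2)sin(3s + 6t)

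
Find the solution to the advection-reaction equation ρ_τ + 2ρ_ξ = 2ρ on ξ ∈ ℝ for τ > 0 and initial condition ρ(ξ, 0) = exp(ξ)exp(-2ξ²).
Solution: Substitute ρ = exp(ξ)u.
Then ρ_ξ = exp(ξ)(u_ξ + u), ρ_τ = exp(ξ)u_τ; substituting and dividing by exp(ξ), the lower-order terms cancel: u_τ + 2u_ξ = 0 (standard advection equation).
Data for u: u(ξ,0) = exp(-ξ)ρ(ξ,0) = exp(-2ξ²).
By characteristics (dξ/dτ = 2), u(ξ,τ) = f(ξ - 2τ) with f = u(·, 0).
So u(ξ,τ) = exp(-2(ξ - 2τ)²), and ρ(ξ,τ) = exp(ξ)u(ξ,τ).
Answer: ρ(ξ, τ) = exp(ξ)exp(-2(ξ - 2τ)²)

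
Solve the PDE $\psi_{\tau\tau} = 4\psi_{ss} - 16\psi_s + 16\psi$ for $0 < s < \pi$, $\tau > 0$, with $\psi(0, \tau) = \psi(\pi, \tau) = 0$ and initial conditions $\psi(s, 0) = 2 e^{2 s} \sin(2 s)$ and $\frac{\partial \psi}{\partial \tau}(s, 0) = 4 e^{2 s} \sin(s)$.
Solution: Substitute $\psi = e^{2s}u$, i.e. $u = e^{-2s}\psi$.
By the product rule, $\psi_s = e^{2s}(u_s + 2u)$, $\psi_{ss} = e^{2s}(u_{ss} + 4u_s + 4u)$, $\psi_{\tau\tau} = e^{2s}u_{\tau\tau}$.
Substituting into the PDE and dividing by $e^{2s}$: $u_{\tau\tau} = 4(u_{ss} + 4u_s + 4u) - 16(u_s + 2u) + 16u$.
The lower-order terms cancel, leaving the standard wave equation $u_{\tau\tau} = 4u_{ss}$.
Initial data for $u$: $u(s,0) = e^{-2s}\psi(s,0) = 2 \sin(2 s)$; $u_{\tau}(s,0) = e^{-2s}\psi_{\tau}(s,0) = 4 \sin(s)$. The boundary conditions carry over: $u(0,\tau) = u(\pi,\tau) = 0$.
Solve for $u$:
  Using separation of variables $u = X(s)T(\tau)$:
  Eigenfunctions: $\sin(ns)$, $n = 1, 2, 3, \ldots$
  General solution: $u(s, \tau) = \sum [A_n \cos(2n \tau) + B_n \sin(2n \tau)] \sin(ns)$
  From $u(s,0) = 2 \sin(2 s)$: $A_2=2$. From $u_{\tau}(s,0) = 4 \sin(s)$, using $u_{\tau}(s,0) = \sum \omega_n B_n \sin(ns)$ with $\omega_n = 2n$: $B_1 = 4/2 = 2$.
Hence $u(s,\tau) = 2 \sin(s) \sin(2 \tau) + 2 \sin(2 s) \cos(4 \tau)$.
Transform back: $\psi(s,\tau) = e^{2s}u(s,\tau)$.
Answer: $\psi(s, \tau) = 2 e^{2 s} \sin(2 \tau) \sin(s) + 2 e^{2 s} \sin(2 s) \cos(4 \tau)$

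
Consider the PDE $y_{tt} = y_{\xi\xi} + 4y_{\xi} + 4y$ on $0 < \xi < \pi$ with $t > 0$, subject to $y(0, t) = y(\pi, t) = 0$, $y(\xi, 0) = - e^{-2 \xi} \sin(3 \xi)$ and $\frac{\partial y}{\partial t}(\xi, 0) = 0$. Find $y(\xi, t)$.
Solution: Substitute $y = e^{-2\xi}u$, i.e. $u = e^{2\xi}y$.
By the product rule, $y_{\xi} = e^{-2\xi}(u_{\xi} - 2u)$, $y_{\xi\xi} = e^{-2\xi}(u_{\xi\xi} - 4u_{\xi} + 4u)$, $y_{tt} = e^{-2\xi}u_{tt}$.
Substituting into the PDE and dividing by $e^{-2\xi}$: $u_{tt} = (u_{\xi\xi} - 4u_{\xi} + 4u) + 4(u_{\xi} - 2u) + 4u$.
The lower-order terms cancel, leaving the standard wave equation $u_{tt} = u_{\xi\xi}$.
Initial data for $u$: $u(\xi,0) = e^{2\xi}y(\xi,0) = - \sin(3 \xi)$; $u_t(\xi,0) = e^{2\xi}y_t(\xi,0) = 0$. The boundary conditions carry over: $u(0,t) = u(\pi,t) = 0$.
Solve for $u$:
  Using separation of variables $u = X(\xi)T(t)$:
  Eigenfunctions: $\sin(n\xi)$, $n = 1, 2, 3, \ldots$
  General solution: $u(\xi, t) = \sum [A_n \cos(n t) + B_n \sin(n t)] \sin(n\xi)$
  From $u(\xi,0) = - \sin(3 \xi)$: $A_3=-1$. From $u_t(\xi,0) = 0$: all $B_n = 0$.
Hence $u(\xi,t) = - \sin(3 \xi) \cos(3 t)$.
Transform back: $y(\xi,t) = e^{-2\xi}u(\xi,t)$.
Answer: $y(\xi, t) = - e^{-2 \xi} \sin(3 \xi) \cos(3 t)$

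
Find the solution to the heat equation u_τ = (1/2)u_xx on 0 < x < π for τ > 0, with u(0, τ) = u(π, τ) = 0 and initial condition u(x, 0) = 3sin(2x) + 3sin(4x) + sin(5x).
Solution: Using separation of variables u = X(x)T(τ):
Eigenfunctions: sin(nx), n = 1, 2, 3, ...
General solution: u(x, τ) = Σ c_n sin(nx) exp(-n² τ/2)
Matching u(x,0) = 3sin(2x) + 3sin(4x) + sin(5x) term by term: c_2=3, c_4=3, c_5=1.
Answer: u(x, τ) = 3exp(-2τ)sin(2x) + 3exp(-8τ)sin(4x) + exp(-25τ/2)sin(5x)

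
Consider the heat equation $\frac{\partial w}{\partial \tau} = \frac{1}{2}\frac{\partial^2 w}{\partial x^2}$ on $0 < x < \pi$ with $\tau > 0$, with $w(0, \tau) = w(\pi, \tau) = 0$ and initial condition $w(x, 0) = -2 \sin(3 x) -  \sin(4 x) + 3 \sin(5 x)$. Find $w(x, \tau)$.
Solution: Using separation of variables $w = X(x)T(\tau)$:
Eigenfunctions: $\sin(nx)$, $n = 1, 2, 3, \ldots$
General solution: $w(x, \tau) = \sum c_n \sin(nx) e^{-n^2 \tau/2}$
Matching $w(x,0) = -2 \sin(3 x) - \sin(4 x) + 3 \sin(5 x)$ term by term: $c_3=-2, c_4=-1, c_5=3$.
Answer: $w(x, \tau) = - e^{-8 \tau} \sin(4 x) - 2 e^{-9 \tau/2} \sin(3 x) + 3 e^{-25 \tau/2} \sin(5 x)$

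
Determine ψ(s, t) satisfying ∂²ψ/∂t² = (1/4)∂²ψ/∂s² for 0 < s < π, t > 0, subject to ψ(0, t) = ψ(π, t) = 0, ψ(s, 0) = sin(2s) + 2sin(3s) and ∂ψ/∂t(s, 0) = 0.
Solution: Separating variables: ψ = Σ [A_n cos(ω_n t) + B_n sin(ω_n t)] sin(ns), ω_n = n/2. From ICs: A_2=1, A_3=2.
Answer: ψ(s, t) = sin(2s)cos(t) + 2sin(3s)cos(3t/2)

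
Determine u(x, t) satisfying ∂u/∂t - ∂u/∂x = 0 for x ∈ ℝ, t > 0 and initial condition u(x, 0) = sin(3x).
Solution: By characteristics (dx/dt = -1), u(x,t) = f(x + t) with f = u(·, 0).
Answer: u(x, t) = sin(3t + 3x)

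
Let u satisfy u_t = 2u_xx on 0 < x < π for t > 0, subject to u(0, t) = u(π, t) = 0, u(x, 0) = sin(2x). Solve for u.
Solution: Using separation of variables u = X(x)T(t):
Eigenfunctions: sin(nx), n = 1, 2, 3, ...
General solution: u(x, t) = Σ c_n sin(nx) exp(-2n² t)
Matching u(x,0) = sin(2x) term by term: c_2=1.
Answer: u(x, t) = exp(-8t)sin(2x)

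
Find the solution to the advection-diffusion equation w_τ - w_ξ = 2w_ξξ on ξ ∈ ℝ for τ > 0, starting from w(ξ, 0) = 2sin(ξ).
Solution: Moving frame: η = ξ + τ, σ = τ, w = u(η,σ), so w_τ = u_σ + u_η and w_ξξ = u_ηη.
Hence w_τ - w_ξ = u_σ and the PDE becomes the heat equation u_σ = 2u_ηη on η ∈ ℝ.
Initial data: u(η,0) = w(η,0) = 2sin(η). Each mode sin(nη) decays as exp(-2n²σ) on ℝ, so u(η,σ) = Σ c_n exp(-2n²σ) sin(nη) with c_1=2: u(η,σ) = 2exp(-2σ)sin(η).
Substituting back: w(ξ,τ) = u(ξ + τ, τ).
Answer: w(ξ, τ) = 2exp(-2τ)sin(ξ + τ)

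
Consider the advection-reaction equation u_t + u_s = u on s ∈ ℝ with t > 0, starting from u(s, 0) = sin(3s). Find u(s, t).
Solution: Substitute u = exp(t)w.
Then u_t = exp(t)(w_t + w), u_s = exp(t)w_s; substituting and dividing by exp(t), the lower-order terms cancel: w_t + w_s = 0 (standard advection equation).
Data for w: w(s,0) = u(s,0) = sin(3s).
By characteristics (ds/dt = 1), w(s,t) = f(s - t) with f = w(·, 0).
So w(s,t) = sin(3s - 3t), and u(s,t) = exp(t)w(s,t).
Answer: u(s, t) = exp(t)sin(3s - 3t)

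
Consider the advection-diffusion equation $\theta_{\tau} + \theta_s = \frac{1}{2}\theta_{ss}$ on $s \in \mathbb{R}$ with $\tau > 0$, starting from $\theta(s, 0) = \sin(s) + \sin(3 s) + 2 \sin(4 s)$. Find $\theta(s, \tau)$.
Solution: Change to a moving frame: let $\eta = s - \tau$, $\sigma = \tau$ and write $\theta(s,\tau) = u(\eta,\sigma)$.
By the chain rule $\theta_{\tau} = u_{\sigma} - u_{\eta}$, $\theta_s = u_{\eta}$, $\theta_{ss} = u_{\eta\eta}$.
Then $\theta_{\tau} + \theta_s = u_{\sigma}$: the advection term cancels and the PDE becomes the heat equation $u_{\sigma} = \frac{1}{2}u_{\eta\eta}$ on $\eta \in \mathbb{R}$.
Initial data: $u(\eta,0) = \theta(\eta,0) = \sin(\eta) + \sin(3 \eta) + 2 \sin(4 \eta)$.
On $\eta \in \mathbb{R}$ each mode satisfies $(\sin(n\eta))'' = -n^2 \sin(n\eta)$, so $e^{-n^2\sigma/2} \sin(n\eta)$ solves the heat equation; by superposition $u(\eta,\sigma) = \sum c_n e^{-n^2\sigma/2} \sin(n\eta)$.
Reading off the coefficients: $c_1=1, c_3=1, c_4=2$, so $u(\eta,\sigma) = 2 e^{-8 \sigma} \sin(4 \eta) + e^{-\sigma/2} \sin(\eta) + e^{-9 \sigma/2} \sin(3 \eta)$.
Substituting back $\eta = s - \tau$, $\sigma = \tau$: $\theta(s,\tau) = u(s - \tau, \tau)$.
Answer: $\theta(s, \tau) = -2 e^{-8 \tau} \sin(4 \tau - 4 s) -  e^{-\tau/2} \sin(\tau - s) -  e^{-9 \tau/2} \sin(3 \tau - 3 s)$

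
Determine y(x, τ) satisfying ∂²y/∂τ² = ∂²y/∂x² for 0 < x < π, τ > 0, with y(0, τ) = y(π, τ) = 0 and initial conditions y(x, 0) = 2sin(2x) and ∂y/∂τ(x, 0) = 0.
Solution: Separating variables: y = Σ [A_n cos(ω_n τ) + B_n sin(ω_n τ)] sin(nx), ω_n = n. From ICs: A_2=2.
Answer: y(x, τ) = 2sin(2x)cos(2τ)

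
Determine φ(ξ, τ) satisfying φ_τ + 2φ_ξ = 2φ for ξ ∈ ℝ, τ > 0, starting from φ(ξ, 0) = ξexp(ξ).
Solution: Substitute φ = exp(ξ)u, i.e. u = exp(-ξ)φ.
By the product rule, φ_ξ = exp(ξ)(u_ξ + u), φ_τ = exp(ξ)u_τ.
Substituting into the PDE and dividing by exp(ξ): u_τ + 2(u_ξ + u) = 2u.
The lower-order terms cancel, leaving the standard advection equation u_τ + 2u_ξ = 0.
Initial data for u: u(ξ,0) = exp(-ξ)φ(ξ,0) = ξ.
Solve for u:
  By method of characteristics (waves move right with speed 2):
  Along characteristics ξ - 2τ = const, u is constant, so u(ξ,τ) = f(ξ - 2τ) with f = u(·, 0).
Hence u(ξ,τ) = ξ - 2τ.
Transform back: φ(ξ,τ) = exp(ξ)u(ξ,τ).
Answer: φ(ξ, τ) = ξexp(ξ) - 2τexp(ξ)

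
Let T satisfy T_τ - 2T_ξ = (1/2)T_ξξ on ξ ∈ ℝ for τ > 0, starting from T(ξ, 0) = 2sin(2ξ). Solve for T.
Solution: Moving frame: η = ξ + 2τ, σ = τ, T = u(η,σ), so T_τ = u_σ + 2u_η and T_ξξ = u_ηη.
Hence T_τ - 2T_ξ = u_σ and the PDE becomes the heat equation u_σ = (1/2)u_ηη on η ∈ ℝ.
Initial data: u(η,0) = T(η,0) = 2sin(2η). Each mode sin(nη) decays as exp(-n²σ/2) on ℝ, so u(η,σ) = Σ c_n exp(-n²σ/2) sin(nη) with c_2=2: u(η,σ) = 2exp(-2σ)sin(2η).
Substituting back: T(ξ,τ) = u(ξ + 2τ, τ).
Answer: T(ξ, τ) = 2exp(-2τ)sin(2ξ + 4τ)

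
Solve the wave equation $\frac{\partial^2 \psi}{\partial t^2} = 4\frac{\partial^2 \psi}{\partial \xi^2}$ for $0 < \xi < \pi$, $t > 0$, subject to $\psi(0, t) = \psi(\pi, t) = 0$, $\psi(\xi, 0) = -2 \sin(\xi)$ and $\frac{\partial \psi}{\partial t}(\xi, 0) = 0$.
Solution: Using separation of variables $\psi = X(\xi)T(t)$:
Eigenfunctions: $\sin(n\xi)$, $n = 1, 2, 3, \ldots$
General solution: $\psi(\xi, t) = \sum [A_n \cos(2n t) + B_n \sin(2n t)] \sin(n\xi)$
From $\psi(\xi,0) = -2 \sin(\xi)$: $A_1=-2$. From $\psi_t(\xi,0) = 0$: all $B_n = 0$.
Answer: $\psi(\xi, t) = -2 \sin(\xi) \cos(2 t)$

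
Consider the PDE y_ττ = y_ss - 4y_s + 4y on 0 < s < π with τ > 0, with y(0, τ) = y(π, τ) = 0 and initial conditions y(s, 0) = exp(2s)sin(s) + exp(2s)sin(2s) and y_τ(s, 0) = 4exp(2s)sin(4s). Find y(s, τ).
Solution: Substitute y = exp(2s)u.
Then y_s = exp(2s)(u_s + 2u), y_ss = exp(2s)(u_ss + 4u_s + 4u), y_ττ = exp(2s)u_ττ; substituting and dividing by exp(2s), the lower-order terms cancel: u_ττ = u_ss (standard wave equation).
Data for u: u(s,0) = exp(-2s)y(s,0) = sin(s) + sin(2s); u_τ(s,0) = exp(-2s)y_τ(s,0) = 4sin(4s). The boundary conditions carry over: u(0,τ) = u(π,τ) = 0.
Separating variables: u = Σ [A_n cos(ω_n τ) + B_n sin(ω_n τ)] sin(ns), ω_n = n. From ICs (B_n = velocity coefficient / ω_n): A_1=1, A_2=1, B_4=1.
So u(s,τ) = sin(s)cos(τ) + sin(2s)cos(2τ) + sin(4s)sin(4τ), and y(s,τ) = exp(2s)u(s,τ).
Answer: y(s, τ) = exp(2s)sin(s)cos(τ) + exp(2s)sin(2s)cos(2τ) + exp(2s)sin(4s)sin(4τ)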